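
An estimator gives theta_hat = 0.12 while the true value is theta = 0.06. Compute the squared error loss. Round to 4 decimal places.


The squared error loss is (theta_hat - theta)^2
= (0.12 - 0.06)^2
= (0.06)^2 = 0.0036

0.0036


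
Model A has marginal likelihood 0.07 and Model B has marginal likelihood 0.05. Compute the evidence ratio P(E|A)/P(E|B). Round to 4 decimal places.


Evidence ratio = P(E|A) / P(E|B)
= 0.07 / 0.05
= 1.4

1.4


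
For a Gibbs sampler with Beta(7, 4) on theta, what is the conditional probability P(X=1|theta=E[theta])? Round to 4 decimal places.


E[theta] = 7/(7+4) = 0.6364
P(X=1|theta) = theta = 0.6364

0.6364


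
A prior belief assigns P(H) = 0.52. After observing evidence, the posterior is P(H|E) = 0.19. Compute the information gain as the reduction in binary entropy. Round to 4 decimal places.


H(prior) = -0.52*log2(0.52) - 0.48*log2(0.48)
= 0.9988
H(post) = -0.19*log2(0.19) - 0.81*log2(0.81)
= 0.7015
IG = 0.9988 - 0.7015 = 0.2974

0.2974


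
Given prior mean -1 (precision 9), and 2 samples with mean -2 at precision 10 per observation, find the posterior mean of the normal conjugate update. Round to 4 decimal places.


The posterior mean is a precision-weighted average of prior and data.
Post. prec. = 9 + 20 = 29
Post. mean = (-9 + -40)/29 = -49/29 = -1.6897

-1.6897


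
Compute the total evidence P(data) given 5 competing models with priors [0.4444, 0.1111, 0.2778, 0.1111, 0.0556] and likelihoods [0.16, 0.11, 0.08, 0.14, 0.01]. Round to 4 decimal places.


Marginal likelihood = sum P(model_i) * P(data|model_i)
Model 1: 0.4444 * 0.16 = 0.0711
Model 2: 0.1111 * 0.11 = 0.0122
Model 3: 0.2778 * 0.08 = 0.0222
Model 4: 0.1111 * 0.14 = 0.0156
Model 5: 0.0556 * 0.01 = 0.0006
Total = 0.1217

0.1217


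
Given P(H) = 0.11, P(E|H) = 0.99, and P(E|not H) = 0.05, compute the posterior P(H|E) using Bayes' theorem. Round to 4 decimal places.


By Bayes' theorem: P(H|E) = P(E|H)*P(H) / P(E)
P(E) = P(E|H)*P(H) + P(E|not H)*P(not H)
P(E) = 0.99*0.11 + 0.05*0.89 = 0.1534
P(H|E) = 0.99*0.11 / 0.1534 = 0.7099

0.7099


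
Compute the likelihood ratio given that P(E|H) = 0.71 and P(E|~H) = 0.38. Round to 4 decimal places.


LR = P(E|H) / P(E|~H)
= 0.71 / 0.38 = 1.8684

1.8684


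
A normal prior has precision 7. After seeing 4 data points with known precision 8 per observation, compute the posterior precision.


In the conjugate normal model, precisions add:
tau_posterior = tau_prior + n * tau_data
= 7 + 4*8 = 39

39


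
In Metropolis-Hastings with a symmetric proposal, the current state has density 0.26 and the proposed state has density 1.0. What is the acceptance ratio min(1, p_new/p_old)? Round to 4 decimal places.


Ratio = p_new / p_old = 1.0 / 0.26 = 3.8462
Acceptance = min(1, 3.8462) = 1.0

1.0


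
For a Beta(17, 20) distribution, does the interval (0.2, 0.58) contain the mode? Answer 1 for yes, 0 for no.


Mode of Beta(a,b) = (a-1)/(a+b-2)
= (17-1)/(17+20-2) = 0.4571
Check: 0.2 <= 0.4571 <= 0.58?
Result: 1

1


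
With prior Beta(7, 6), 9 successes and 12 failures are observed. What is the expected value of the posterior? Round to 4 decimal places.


Posterior = Beta(16, 18)
E[theta] = alpha/(alpha+beta)
= 16/34 = 0.4706

0.4706


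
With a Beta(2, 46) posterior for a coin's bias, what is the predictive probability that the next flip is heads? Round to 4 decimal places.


The predictive probability equals the posterior mean.
P(next = heads) = alpha / (alpha + beta)
= 2 / 48 = 0.0417

0.0417


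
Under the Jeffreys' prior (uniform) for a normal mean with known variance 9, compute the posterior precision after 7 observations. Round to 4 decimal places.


Prior precision = 0 (flat prior).
Post. prec. = 0 + n/var = 7/9 = 0.7778

0.7778


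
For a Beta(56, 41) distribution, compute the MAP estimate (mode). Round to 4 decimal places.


MAP = mode = (a-1)/(a+b-2)
= (56-1)/(56+41-2)
= 55/95 = 0.5789

0.5789


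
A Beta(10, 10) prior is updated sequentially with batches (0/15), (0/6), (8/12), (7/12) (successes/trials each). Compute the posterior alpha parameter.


Sequential conjugate updating is equivalent to a single batch update.
Total successes across all batches = 15
alpha_posterior = alpha_prior + total_successes = 10 + 15
= 25

25


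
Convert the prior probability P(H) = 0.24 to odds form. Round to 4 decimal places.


P(not H) = 1 - 0.24 = 0.76
Odds = 0.24 / 0.76 = 0.3158

0.3158


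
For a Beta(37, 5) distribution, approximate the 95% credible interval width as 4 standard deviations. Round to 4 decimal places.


Variance of Beta(a,b) = ab / ((a+b)^2 * (a+b+1))
= 37*5 / ((42)^2 * 43)
= 0.0024
SD = sqrt(0.0024) = 0.0494
Width = 4 * SD = 0.1975

0.1975


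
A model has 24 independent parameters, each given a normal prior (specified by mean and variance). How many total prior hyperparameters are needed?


Each normal prior needs 2 hyperparameters (mean and variance).
Total = 2 * 24 = 48

48


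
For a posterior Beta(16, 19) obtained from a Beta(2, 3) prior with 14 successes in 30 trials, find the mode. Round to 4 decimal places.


Mode = (alpha - 1) / (alpha + beta - 2)
= 15 / 33
= 0.4545

0.4545


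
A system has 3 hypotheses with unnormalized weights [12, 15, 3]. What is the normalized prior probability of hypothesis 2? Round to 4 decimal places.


The normalized prior is the weight divided by the total.
Total weight = 30
P(H2) = 15 / 30 = 0.5

0.5


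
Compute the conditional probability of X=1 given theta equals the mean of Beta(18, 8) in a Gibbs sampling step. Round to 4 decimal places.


Mean of Beta(18, 8) = 0.6923
P(X=1 | theta=0.6923) = 0.6923

0.6923


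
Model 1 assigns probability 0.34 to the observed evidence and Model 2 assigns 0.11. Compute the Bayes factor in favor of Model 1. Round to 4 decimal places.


BF = P(data|M1) / P(data|M2)
= 0.34 / 0.11 = 3.0909

3.0909


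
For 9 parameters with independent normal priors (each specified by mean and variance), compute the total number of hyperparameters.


A normal prior has 2 hyperparameters per parameter.
Total = 9 * 2 = 18

18


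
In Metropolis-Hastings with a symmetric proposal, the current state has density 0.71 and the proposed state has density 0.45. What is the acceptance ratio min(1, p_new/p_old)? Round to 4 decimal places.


Ratio = p_new / p_old = 0.45 / 0.71 = 0.6338
Acceptance = min(1, 0.6338) = 0.6338

0.6338


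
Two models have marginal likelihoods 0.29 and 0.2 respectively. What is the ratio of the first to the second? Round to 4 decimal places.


Evidence ratio = 0.29 / 0.2
= 1.45

1.45


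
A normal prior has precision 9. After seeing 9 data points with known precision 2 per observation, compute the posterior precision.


In the conjugate normal model, precisions add:
tau_posterior = tau_prior + n * tau_data
= 9 + 9*2 = 27

27


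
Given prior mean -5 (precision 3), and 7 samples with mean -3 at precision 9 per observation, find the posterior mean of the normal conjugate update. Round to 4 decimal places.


The posterior mean is a precision-weighted average of prior and data.
Post. prec. = 3 + 63 = 66
Post. mean = (-15 + -189)/66 = -204/66 = -3.0909

-3.0909


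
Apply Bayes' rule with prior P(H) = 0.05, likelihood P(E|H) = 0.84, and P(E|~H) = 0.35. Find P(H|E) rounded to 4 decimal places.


Step 1: Compute marginal P(E) = P(E|H)P(H) + P(E|~H)P(~H)
= 0.84*0.05 + 0.35*0.95 = 0.3745
Step 2: P(H|E) = P(E|H)P(H)/P(E) = 0.042/0.3745
= 0.1121

0.1121


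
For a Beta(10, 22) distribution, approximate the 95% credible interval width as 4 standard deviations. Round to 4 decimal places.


Variance of Beta(a,b) = ab / ((a+b)^2 * (a+b+1))
= 10*22 / ((32)^2 * 33)
= 0.0065
SD = sqrt(0.0065) = 0.0807
Width = 4 * SD = 0.3227

0.3227


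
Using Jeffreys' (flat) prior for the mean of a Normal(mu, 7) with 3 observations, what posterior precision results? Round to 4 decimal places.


Flat prior means prior precision is 0.
Posterior precision = n / sigma^2 = 3/7 = 0.4286

0.4286


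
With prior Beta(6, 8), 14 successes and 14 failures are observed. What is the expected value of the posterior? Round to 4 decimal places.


Posterior = Beta(20, 22)
E[theta] = alpha/(alpha+beta)
= 20/42 = 0.4762

0.4762


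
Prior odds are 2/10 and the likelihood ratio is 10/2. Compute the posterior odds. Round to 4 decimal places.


Posterior odds = prior odds * likelihood ratio
= (2/10) * (10/2)
= 20 / 20
= 1.0

1.0


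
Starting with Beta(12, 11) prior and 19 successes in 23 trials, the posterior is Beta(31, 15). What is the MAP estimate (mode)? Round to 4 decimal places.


The mode of Beta(a, b) when a > 1 and b > 1 is (a-1)/(a+b-2)
= (31 - 1) / (31 + 15 - 2)
= 30 / 44
= 0.6818

0.6818


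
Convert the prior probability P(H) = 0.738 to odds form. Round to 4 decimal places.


P(not H) = 1 - 0.738 = 0.262
Odds = 0.738 / 0.262 = 2.8168

2.8168


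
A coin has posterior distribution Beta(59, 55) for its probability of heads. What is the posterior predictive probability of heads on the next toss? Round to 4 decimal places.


Posterior predictive = E[theta] = alpha/(alpha+beta)
= 59/114
= 0.5175

0.5175


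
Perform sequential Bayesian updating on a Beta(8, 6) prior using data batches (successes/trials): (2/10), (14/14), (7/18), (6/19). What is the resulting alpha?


Accumulate successes: 29
Posterior alpha = prior alpha + sum of successes
= 8 + 29 = 37

37


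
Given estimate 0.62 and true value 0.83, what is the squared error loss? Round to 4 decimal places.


Squared error = (estimate - true)^2
Difference = -0.21
Loss = -0.21^2 = 0.0441

0.0441


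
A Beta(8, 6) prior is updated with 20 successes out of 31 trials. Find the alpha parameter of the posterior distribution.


In the Beta-Binomial conjugate update:
alpha_post = alpha_prior + successes
= 8 + 20
= 28

28


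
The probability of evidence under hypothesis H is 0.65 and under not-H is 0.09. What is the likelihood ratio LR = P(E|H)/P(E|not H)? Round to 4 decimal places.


LR = 0.65 / 0.09
= 7.2222

7.2222


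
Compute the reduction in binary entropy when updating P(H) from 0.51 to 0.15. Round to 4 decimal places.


H_before = -p*log2(p) - (1-p)*log2(1-p) for p=0.51: 0.9997
H_after for p=0.15: 0.6098
Reduction = 0.9997 - 0.6098 = 0.3899

0.3899


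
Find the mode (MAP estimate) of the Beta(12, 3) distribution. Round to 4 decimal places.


For Beta(a,b) with a,b > 1:
Mode = (a-1)/(a+b-2) = (12-1)/(15-2)
= 11/13 = 0.8462

0.8462


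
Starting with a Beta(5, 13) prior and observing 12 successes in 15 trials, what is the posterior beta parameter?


Posterior beta = prior beta + failures
Failures = 15 - 12 = 3
beta_post = 13 + 3 = 16

16


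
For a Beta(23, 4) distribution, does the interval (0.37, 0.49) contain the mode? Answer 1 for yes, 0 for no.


Mode of Beta(a,b) = (a-1)/(a+b-2)
= (23-1)/(23+4-2) = 0.88
Check: 0.37 <= 0.88 <= 0.49?
Result: 0

0


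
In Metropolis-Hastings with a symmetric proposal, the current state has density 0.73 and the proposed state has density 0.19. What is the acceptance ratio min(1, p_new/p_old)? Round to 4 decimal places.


Ratio = p_new / p_old = 0.19 / 0.73 = 0.2603
Acceptance = min(1, 0.2603) = 0.2603

0.2603


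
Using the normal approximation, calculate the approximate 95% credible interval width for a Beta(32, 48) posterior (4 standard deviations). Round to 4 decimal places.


Var(Beta) = 32*48/(80^2 * 81) = 0.003
SD = 0.0544
Width ~ 4*SD = 0.2177

0.2177


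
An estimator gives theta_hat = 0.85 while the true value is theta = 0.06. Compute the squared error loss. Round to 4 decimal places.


The squared error loss is (theta_hat - theta)^2
= (0.85 - 0.06)^2
= (0.79)^2 = 0.6241

0.6241


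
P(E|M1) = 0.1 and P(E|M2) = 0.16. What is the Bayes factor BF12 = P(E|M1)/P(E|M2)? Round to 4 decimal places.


Bayes factor BF12 = P(E|M1) / P(E|M2)
= 0.1 / 0.16
= 0.625

0.625


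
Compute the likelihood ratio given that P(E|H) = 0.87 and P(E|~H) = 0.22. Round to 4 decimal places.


LR = P(E|H) / P(E|~H)
= 0.87 / 0.22 = 3.9545

3.9545


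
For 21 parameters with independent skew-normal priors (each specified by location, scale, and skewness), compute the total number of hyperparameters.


A skew-normal prior has 3 hyperparameters per parameter.
Total = 21 * 3 = 63

63


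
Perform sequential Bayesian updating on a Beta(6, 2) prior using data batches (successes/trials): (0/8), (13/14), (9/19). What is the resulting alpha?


Accumulate successes: 22
Posterior alpha = prior alpha + sum of successes
= 6 + 22 = 28

28


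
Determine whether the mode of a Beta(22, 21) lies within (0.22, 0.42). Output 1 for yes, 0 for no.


First find the mode: (a-1)/(a+b-2) = 0.5122
Is 0.5122 in (0.22, 0.42)? 0

0


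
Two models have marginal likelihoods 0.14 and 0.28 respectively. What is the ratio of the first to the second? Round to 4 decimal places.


Evidence ratio = 0.14 / 0.28
= 0.5

0.5


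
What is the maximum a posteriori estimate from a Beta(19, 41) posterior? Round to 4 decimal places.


The MAP estimate equals the mode of the distribution.
Mode of Beta(a,b) = (a-1)/(a+b-2)
= 18/58
= 0.3103

0.3103


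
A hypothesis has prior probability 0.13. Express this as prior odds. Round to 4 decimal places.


Odds = P(H) / P(not H) = 0.13 / 0.87
= 0.1494

0.1494


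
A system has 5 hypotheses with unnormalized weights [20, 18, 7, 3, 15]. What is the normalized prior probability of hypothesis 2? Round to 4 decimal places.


The normalized prior is the weight divided by the total.
Total weight = 63
P(H2) = 18 / 63 = 0.2857

0.2857


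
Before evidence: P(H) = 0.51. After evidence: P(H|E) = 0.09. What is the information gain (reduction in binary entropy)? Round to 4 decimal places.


Prior entropy = 0.9997
Posterior entropy = 0.4365
Information gain = 0.9997 - 0.4365 = 0.5632

0.5632


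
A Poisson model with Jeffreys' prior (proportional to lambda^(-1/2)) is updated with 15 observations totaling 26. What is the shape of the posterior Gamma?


Posterior = Gamma(0.5 + S, n)
= Gamma(0.5 + 26, 15)
Posterior shape = 0.5 + S = 0.5 + 26 = 26.5

26.5


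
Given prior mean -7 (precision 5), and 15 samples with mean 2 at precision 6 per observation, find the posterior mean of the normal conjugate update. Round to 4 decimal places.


The posterior mean is a precision-weighted average of prior and data.
Post. prec. = 5 + 90 = 95
Post. mean = (-35 + 180)/95 = 145/95 = 1.5263

1.5263


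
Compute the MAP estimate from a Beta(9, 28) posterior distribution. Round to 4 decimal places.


MAP = mode of Beta distribution
= (alpha - 1)/(alpha + beta - 2)
= (9-1)/(9+28-2)
= 8/35 = 0.2286

0.2286


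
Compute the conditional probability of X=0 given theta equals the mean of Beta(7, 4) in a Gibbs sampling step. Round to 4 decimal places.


Mean of Beta(7, 4) = 0.6364
P(X=0 | theta=0.6364) = 0.3636

0.3636


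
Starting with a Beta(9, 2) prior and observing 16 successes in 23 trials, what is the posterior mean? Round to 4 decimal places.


Posterior parameters: alpha = 9 + 16 = 25
beta = 2 + 7 = 9
Posterior mean = alpha / (alpha + beta) = 25 / 34
= 0.7353

0.7353


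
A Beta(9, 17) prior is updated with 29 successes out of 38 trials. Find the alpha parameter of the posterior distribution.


In the Beta-Binomial conjugate update:
alpha_post = alpha_prior + successes
= 9 + 29
= 38

38


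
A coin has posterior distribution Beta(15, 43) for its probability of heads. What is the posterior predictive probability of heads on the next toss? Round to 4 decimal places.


Posterior predictive = E[theta] = alpha/(alpha+beta)
= 15/58
= 0.2586

0.2586


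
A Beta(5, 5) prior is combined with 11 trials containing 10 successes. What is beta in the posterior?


In conjugate updating:
beta_posterior = beta_prior + (n - k)
= 5 + (11 - 10)
= 5 + 1 = 6

6


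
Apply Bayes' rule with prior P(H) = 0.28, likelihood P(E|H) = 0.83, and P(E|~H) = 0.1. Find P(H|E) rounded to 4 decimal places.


Step 1: Compute marginal P(E) = P(E|H)P(H) + P(E|~H)P(~H)
= 0.83*0.28 + 0.1*0.72 = 0.3044
Step 2: P(H|E) = P(E|H)P(H)/P(E) = 0.2324/0.3044
= 0.7635

0.7635


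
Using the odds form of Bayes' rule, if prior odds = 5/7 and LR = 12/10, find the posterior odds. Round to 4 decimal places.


Bayes' rule in odds form: posterior odds = prior odds * LR
= (5 * 12) / (7 * 10)
= 60/70 = 0.8571

0.8571


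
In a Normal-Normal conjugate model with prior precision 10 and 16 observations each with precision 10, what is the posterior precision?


Posterior precision = prior precision + n * observation precision
= 10 + 16 * 10
= 10 + 160 = 170

170


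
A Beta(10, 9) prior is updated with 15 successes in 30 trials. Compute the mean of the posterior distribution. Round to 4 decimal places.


After update: Beta(25, 24)
Mean = 25 / (25 + 24) = 25 / 49
= 0.5102

0.5102


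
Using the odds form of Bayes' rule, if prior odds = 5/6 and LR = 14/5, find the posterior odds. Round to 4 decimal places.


Bayes' rule in odds form: posterior odds = prior odds * LR
= (5 * 14) / (6 * 5)
= 70/30 = 2.3333

2.3333


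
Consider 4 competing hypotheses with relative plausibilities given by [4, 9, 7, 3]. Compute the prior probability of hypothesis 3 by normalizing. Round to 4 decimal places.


Sum of weights = 4 + 9 + 7 + 3 = 23
Normalized prior for H3 = 7 / 23
= 0.3043

0.3043


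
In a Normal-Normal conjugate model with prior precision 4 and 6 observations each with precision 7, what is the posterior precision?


Posterior precision = prior precision + n * observation precision
= 4 + 6 * 7
= 4 + 42 = 46

46


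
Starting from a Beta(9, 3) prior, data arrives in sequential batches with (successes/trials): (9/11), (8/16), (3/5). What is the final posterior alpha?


In sequential Bayesian updating, we sum all successes.
Total successes = 20
Final alpha = 9 + 20 = 29

29


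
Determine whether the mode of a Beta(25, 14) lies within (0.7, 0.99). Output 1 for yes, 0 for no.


First find the mode: (a-1)/(a+b-2) = 0.6486
Is 0.6486 in (0.7, 0.99)? 0

0


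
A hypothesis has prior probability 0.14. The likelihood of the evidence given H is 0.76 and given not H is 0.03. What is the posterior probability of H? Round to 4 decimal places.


Using Bayes' theorem:
P(E) = 0.14 * 0.76 + 0.86 * 0.03
P(E) = 0.1322
P(H|E) = (0.14 * 0.76) / 0.1322 = 0.8048

0.8048


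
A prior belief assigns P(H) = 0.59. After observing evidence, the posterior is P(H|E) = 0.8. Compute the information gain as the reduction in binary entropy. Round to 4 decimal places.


H(prior) = -0.59*log2(0.59) - 0.41*log2(0.41)
= 0.9765
H(post) = -0.8*log2(0.8) - 0.2*log2(0.2)
= 0.7219
IG = 0.9765 - 0.7219 = 0.2546

0.2546


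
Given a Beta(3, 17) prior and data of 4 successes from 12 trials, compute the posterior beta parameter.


Number of failures = 12 - 4 = 8
Posterior beta = 17 + 8 = 25

25


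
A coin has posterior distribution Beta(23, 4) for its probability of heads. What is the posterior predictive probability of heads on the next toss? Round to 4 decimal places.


Posterior predictive = E[theta] = alpha/(alpha+beta)
= 23/27
= 0.8519

0.8519


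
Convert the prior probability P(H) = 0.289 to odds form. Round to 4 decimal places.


P(not H) = 1 - 0.289 = 0.711
Odds = 0.289 / 0.711 = 0.4065

0.4065


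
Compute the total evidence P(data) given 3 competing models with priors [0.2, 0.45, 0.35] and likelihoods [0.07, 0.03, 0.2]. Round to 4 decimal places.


Marginal likelihood = sum P(model_i) * P(data|model_i)
Model 1: 0.2 * 0.07 = 0.014
Model 2: 0.45 * 0.03 = 0.0135
Model 3: 0.35 * 0.2 = 0.07
Total = 0.0975

0.0975


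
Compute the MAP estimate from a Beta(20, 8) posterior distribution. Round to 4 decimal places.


MAP = mode of Beta distribution
= (alpha - 1)/(alpha + beta - 2)
= (20-1)/(20+8-2)
= 19/26 = 0.7308

0.7308


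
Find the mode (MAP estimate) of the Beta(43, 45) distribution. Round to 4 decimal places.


For Beta(a,b) with a,b > 1:
Mode = (a-1)/(a+b-2) = (43-1)/(88-2)
= 42/86 = 0.4884

0.4884


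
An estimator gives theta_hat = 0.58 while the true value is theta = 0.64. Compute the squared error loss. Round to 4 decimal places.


The squared error loss is (theta_hat - theta)^2
= (0.58 - 0.64)^2
= (-0.06)^2 = 0.0036

0.0036


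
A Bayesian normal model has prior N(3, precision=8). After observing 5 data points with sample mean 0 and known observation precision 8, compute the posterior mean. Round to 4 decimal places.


Posterior mean = (prior_precision * prior_mean + n * data_precision * data_mean) / (prior_precision + n * data_precision)
Numerator = 8*3 + 5*8*0 = 24
Denominator = 8 + 5*8 = 48
Posterior mean = 0.5

0.5


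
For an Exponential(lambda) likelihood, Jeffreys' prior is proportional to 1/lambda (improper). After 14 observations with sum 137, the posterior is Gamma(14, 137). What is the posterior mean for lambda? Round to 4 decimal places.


Posterior = Gamma(n, sum_x) = Gamma(14, 137)
Posterior mean = shape/rate = 14/137
= 0.1022

0.1022


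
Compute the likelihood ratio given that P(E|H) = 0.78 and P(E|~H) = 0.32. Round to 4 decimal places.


LR = P(E|H) / P(E|~H)
= 0.78 / 0.32 = 2.4375

2.4375


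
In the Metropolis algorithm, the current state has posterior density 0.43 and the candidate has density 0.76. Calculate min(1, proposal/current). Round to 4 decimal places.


Ratio = 0.76/0.43 = 1.7674
Acceptance probability = min(1, 1.7674)
= 1.0

1.0


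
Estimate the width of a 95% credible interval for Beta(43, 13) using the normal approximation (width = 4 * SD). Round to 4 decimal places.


For Beta(a,b): Var = ab/((a+b)^2(a+b+1))
Var = 0.0031, SD = 0.0559
Approximate 95% CI width = 4 * 0.0559 = 0.2237

0.2237


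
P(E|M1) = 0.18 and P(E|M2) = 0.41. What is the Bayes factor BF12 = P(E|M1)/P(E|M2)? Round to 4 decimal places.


Bayes factor BF12 = P(E|M1) / P(E|M2)
= 0.18 / 0.41
= 0.439

0.439


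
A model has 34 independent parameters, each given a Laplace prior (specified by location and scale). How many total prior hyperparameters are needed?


Each Laplace prior needs 2 hyperparameters (location and scale).
Total = 2 * 34 = 68

68


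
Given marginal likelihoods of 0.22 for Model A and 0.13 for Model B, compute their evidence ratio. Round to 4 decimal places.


Ratio = ML(A) / ML(B) = 0.22/0.13
= 1.6923

1.6923


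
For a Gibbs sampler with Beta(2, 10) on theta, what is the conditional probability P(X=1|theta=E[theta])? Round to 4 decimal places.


E[theta] = 2/(2+10) = 0.1667
P(X=1|theta) = theta = 0.1667

0.1667


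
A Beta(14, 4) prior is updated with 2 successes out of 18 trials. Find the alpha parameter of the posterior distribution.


In the Beta-Binomial conjugate update:
alpha_post = alpha_prior + successes
= 14 + 2
= 16

16


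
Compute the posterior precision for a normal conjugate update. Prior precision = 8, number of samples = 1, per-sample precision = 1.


tau_post = tau_0 + n * tau
= 8 + 1 * 1 = 9

9


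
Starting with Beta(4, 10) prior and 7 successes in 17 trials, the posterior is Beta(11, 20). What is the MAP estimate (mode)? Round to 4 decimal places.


The mode of Beta(a, b) when a > 1 and b > 1 is (a-1)/(a+b-2)
= (11 - 1) / (11 + 20 - 2)
= 10 / 29
= 0.3448

0.3448


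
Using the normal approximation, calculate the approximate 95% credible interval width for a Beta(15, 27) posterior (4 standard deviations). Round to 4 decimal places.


Var(Beta) = 15*27/(42^2 * 43) = 0.0053
SD = 0.0731
Width ~ 4*SD = 0.2923

0.2923


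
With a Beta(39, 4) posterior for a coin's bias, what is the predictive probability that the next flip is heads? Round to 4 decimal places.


The predictive probability equals the posterior mean.
P(next = heads) = alpha / (alpha + beta)
= 39 / 43 = 0.907

0.907


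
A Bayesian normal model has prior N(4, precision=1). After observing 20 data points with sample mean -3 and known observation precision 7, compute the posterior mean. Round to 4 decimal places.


Posterior mean = (prior_precision * prior_mean + n * data_precision * data_mean) / (prior_precision + n * data_precision)
Numerator = 1*4 + 20*7*-3 = -416
Denominator = 1 + 20*7 = 141
Posterior mean = -2.9504

-2.9504


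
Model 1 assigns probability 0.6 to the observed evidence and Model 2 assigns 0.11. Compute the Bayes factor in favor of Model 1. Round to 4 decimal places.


BF = P(data|M1) / P(data|M2)
= 0.6 / 0.11 = 5.4545

5.4545


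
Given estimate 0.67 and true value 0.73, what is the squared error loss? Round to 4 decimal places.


Squared error = (estimate - true)^2
Difference = -0.06
Loss = -0.06^2 = 0.0036

0.0036


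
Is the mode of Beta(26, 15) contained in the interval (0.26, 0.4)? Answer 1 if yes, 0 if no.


Mode = (a-1)/(a+b-2) = 25/39 = 0.641
Interval: (0.26, 0.4)
Contains mode? 0

0


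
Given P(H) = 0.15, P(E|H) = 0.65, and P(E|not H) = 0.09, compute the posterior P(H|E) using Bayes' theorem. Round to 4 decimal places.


By Bayes' theorem: P(H|E) = P(E|H)*P(H) / P(E)
P(E) = P(E|H)*P(H) + P(E|not H)*P(not H)
P(E) = 0.65*0.15 + 0.09*0.85 = 0.174
P(H|E) = 0.65*0.15 / 0.174 = 0.5603

0.5603


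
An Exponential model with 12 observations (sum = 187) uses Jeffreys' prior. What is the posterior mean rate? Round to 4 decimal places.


Posterior Gamma(12, 187)
E[lambda] = 12/187 = 0.0642

0.0642


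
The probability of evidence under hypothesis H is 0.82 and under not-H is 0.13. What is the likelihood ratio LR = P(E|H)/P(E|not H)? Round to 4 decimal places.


LR = 0.82 / 0.13
= 6.3077

6.3077


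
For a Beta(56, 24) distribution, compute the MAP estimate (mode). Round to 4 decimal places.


MAP = mode = (a-1)/(a+b-2)
= (56-1)/(56+24-2)
= 55/78 = 0.7051

0.7051


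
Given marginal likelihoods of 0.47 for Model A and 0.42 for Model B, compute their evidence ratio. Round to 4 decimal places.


Ratio = ML(A) / ML(B) = 0.47/0.42
= 1.119

1.119


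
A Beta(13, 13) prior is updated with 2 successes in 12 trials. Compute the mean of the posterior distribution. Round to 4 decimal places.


After update: Beta(15, 23)
Mean = 15 / (15 + 23) = 15 / 38
= 0.3947

0.3947


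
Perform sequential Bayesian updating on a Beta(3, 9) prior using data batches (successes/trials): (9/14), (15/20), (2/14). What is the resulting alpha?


Accumulate successes: 26
Posterior alpha = prior alpha + sum of successes
= 3 + 26 = 29

29


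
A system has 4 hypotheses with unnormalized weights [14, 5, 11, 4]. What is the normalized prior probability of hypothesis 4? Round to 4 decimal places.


The normalized prior is the weight divided by the total.
Total weight = 34
P(H4) = 4 / 34 = 0.1176

0.1176


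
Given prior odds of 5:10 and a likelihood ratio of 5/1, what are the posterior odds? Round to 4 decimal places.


Posterior odds = prior odds * LR
Prior odds = 5/10 = 0.5
LR = 5/1 = 5.0
Posterior odds = 0.5 * 5.0 = 2.5

2.5


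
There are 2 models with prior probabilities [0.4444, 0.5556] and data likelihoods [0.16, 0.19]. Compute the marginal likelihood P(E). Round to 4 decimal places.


P(E) = sum over models of P(M_i) * P(E|M_i)
= 0.4444*0.16 + 0.5556*0.19
= 0.1767

0.1767


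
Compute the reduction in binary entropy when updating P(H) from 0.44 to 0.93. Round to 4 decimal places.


H_before = -p*log2(p) - (1-p)*log2(1-p) for p=0.44: 0.9896
H_after for p=0.93: 0.3659
Reduction = 0.9896 - 0.3659 = 0.6237

0.6237


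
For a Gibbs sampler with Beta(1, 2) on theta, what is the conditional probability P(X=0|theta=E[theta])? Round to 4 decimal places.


E[theta] = 1/(1+2) = 0.3333
P(X=0|theta) = 1 - theta = 0.6667

0.6667


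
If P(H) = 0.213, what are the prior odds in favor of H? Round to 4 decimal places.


Prior odds = P(H) / (1 - P(H))
= 0.213 / 0.787
= 0.2706

0.2706


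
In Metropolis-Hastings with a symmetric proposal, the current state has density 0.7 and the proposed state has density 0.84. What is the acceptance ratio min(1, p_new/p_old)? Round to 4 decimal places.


Ratio = p_new / p_old = 0.84 / 0.7 = 1.2
Acceptance = min(1, 1.2) = 1.0

1.0


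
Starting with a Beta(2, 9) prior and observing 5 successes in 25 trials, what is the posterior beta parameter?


Posterior beta = prior beta + failures
Failures = 25 - 5 = 20
beta_post = 9 + 20 = 29

29


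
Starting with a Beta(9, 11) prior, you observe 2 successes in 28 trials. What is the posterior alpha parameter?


For a Beta-Binomial conjugate model:
Posterior alpha = prior alpha + number of successes
= 9 + 2 = 11

11


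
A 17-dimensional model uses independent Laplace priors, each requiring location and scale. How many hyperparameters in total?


Per parameter: 2 (location and scale).
Total = 17 * 2 = 34

34


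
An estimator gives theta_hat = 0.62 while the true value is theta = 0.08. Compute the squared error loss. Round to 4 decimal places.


The squared error loss is (theta_hat - theta)^2
= (0.62 - 0.08)^2
= (0.54)^2 = 0.2916

0.2916


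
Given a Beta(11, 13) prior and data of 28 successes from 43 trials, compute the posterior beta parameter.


Number of failures = 43 - 28 = 15
Posterior beta = 13 + 15 = 28

28


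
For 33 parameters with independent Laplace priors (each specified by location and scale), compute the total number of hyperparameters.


A Laplace prior has 2 hyperparameters per parameter.
Total = 33 * 2 = 66

66


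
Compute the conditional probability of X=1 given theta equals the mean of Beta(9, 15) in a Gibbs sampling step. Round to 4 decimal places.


Mean of Beta(9, 15) = 0.375
P(X=1 | theta=0.375) = 0.375

0.375


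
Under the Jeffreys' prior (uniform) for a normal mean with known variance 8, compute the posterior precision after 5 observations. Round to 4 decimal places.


Prior precision = 0 (flat prior).
Post. prec. = 0 + n/var = 5/8 = 0.625

0.625


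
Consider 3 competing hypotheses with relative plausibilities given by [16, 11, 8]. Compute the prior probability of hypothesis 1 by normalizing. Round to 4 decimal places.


Sum of weights = 16 + 11 + 8 = 35
Normalized prior for H1 = 16 / 35
= 0.4571

0.4571


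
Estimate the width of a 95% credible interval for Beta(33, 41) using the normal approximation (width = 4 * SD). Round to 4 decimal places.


For Beta(a,b): Var = ab/((a+b)^2(a+b+1))
Var = 0.0033, SD = 0.0574
Approximate 95% CI width = 4 * 0.0574 = 0.2296

0.2296


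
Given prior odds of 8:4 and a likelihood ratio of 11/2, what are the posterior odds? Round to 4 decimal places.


Posterior odds = prior odds * LR
Prior odds = 8/4 = 2.0
LR = 11/2 = 5.5
Posterior odds = 2.0 * 5.5 = 11.0

11.0


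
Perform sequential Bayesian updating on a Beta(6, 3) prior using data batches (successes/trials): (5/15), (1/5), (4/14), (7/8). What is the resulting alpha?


Accumulate successes: 17
Posterior alpha = prior alpha + sum of successes
= 6 + 17 = 23

23


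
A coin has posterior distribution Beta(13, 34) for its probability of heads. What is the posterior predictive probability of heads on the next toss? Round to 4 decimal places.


Posterior predictive = E[theta] = alpha/(alpha+beta)
= 13/47
= 0.2766

0.2766


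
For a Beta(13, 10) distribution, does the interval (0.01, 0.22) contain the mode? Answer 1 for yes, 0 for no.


Mode of Beta(a,b) = (a-1)/(a+b-2)
= (13-1)/(13+10-2) = 0.5714
Check: 0.01 <= 0.5714 <= 0.22?
Result: 0

0


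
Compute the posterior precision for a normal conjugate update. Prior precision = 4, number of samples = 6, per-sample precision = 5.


tau_post = tau_0 + n * tau
= 4 + 6 * 5 = 34

34


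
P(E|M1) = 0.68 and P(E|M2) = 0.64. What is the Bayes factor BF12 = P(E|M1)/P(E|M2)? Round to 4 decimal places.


Bayes factor BF12 = P(E|M1) / P(E|M2)
= 0.68 / 0.64
= 1.0625

1.0625


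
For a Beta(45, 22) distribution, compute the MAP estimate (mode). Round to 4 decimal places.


MAP = mode = (a-1)/(a+b-2)
= (45-1)/(45+22-2)
= 44/65 = 0.6769

0.6769


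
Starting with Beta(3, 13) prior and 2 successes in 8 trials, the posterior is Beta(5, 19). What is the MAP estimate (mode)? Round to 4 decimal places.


The mode of Beta(a, b) when a > 1 and b > 1 is (a-1)/(a+b-2)
= (5 - 1) / (5 + 19 - 2)
= 4 / 22
= 0.1818

0.1818


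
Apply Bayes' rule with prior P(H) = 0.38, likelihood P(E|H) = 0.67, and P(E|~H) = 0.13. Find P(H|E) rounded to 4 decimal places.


Step 1: Compute marginal P(E) = P(E|H)P(H) + P(E|~H)P(~H)
= 0.67*0.38 + 0.13*0.62 = 0.3352
Step 2: P(H|E) = P(E|H)P(H)/P(E) = 0.2546/0.3352
= 0.7595

0.7595


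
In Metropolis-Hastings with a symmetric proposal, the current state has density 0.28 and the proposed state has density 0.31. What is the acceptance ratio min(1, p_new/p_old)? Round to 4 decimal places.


Ratio = p_new / p_old = 0.31 / 0.28 = 1.1071
Acceptance = min(1, 1.1071) = 1.0

1.0


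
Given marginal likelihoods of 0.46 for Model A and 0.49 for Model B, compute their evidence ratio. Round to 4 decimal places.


Ratio = ML(A) / ML(B) = 0.46/0.49
= 0.9388

0.9388


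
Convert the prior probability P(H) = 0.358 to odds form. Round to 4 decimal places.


P(not H) = 1 - 0.358 = 0.642
Odds = 0.358 / 0.642 = 0.5576

0.5576


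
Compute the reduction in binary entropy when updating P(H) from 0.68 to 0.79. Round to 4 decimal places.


H_before = -p*log2(p) - (1-p)*log2(1-p) for p=0.68: 0.9044
H_after for p=0.79: 0.7415
Reduction = 0.9044 - 0.7415 = 0.1629

0.1629


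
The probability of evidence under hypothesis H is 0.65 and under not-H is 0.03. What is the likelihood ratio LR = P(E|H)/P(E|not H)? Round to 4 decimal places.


LR = 0.65 / 0.03
= 21.6667

21.6667


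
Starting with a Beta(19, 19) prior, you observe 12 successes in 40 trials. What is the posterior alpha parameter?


For a Beta-Binomial conjugate model:
Posterior alpha = prior alpha + number of successes
= 19 + 12 = 31

31


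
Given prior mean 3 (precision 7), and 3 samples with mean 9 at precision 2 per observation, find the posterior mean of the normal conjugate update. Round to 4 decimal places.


The posterior mean is a precision-weighted average of prior and data.
Post. prec. = 7 + 6 = 13
Post. mean = (21 + 54)/13 = 75/13 = 5.7692

5.7692


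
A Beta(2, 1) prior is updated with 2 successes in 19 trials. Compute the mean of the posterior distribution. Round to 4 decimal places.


After update: Beta(4, 18)
Mean = 4 / (4 + 18) = 4 / 22
= 0.1818

0.1818


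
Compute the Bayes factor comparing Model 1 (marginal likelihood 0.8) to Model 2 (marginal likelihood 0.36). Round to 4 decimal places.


BF12 = marginal likelihood of M1 / marginal likelihood of M2
= 0.8/0.36
= 2.2222

2.2222


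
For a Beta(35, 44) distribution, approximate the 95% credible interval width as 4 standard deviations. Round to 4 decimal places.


Variance of Beta(a,b) = ab / ((a+b)^2 * (a+b+1))
= 35*44 / ((79)^2 * 80)
= 0.0031
SD = sqrt(0.0031) = 0.0555
Width = 4 * SD = 0.2222

0.2222


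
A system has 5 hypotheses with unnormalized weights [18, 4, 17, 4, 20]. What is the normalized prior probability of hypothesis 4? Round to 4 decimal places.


The normalized prior is the weight divided by the total.
Total weight = 63
P(H4) = 4 / 63 = 0.0635

0.0635


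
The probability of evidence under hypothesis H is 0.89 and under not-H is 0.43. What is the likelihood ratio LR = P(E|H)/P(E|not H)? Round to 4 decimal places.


LR = 0.89 / 0.43
= 2.0698

2.0698


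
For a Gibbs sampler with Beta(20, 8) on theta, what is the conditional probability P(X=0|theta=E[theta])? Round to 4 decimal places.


E[theta] = 20/(20+8) = 0.7143
P(X=0|theta) = 1 - theta = 0.2857

0.2857


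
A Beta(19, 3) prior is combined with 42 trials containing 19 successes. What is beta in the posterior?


In conjugate updating:
beta_posterior = beta_prior + (n - k)
= 3 + (42 - 19)
= 3 + 23 = 26

26


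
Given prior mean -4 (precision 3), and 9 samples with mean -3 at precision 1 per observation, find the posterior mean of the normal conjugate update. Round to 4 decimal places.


The posterior mean is a precision-weighted average of prior and data.
Post. prec. = 3 + 9 = 12
Post. mean = (-12 + -27)/12 = -39/12 = -3.25

-3.25


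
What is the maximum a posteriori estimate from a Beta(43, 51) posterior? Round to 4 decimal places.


The MAP estimate equals the mode of the distribution.
Mode of Beta(a,b) = (a-1)/(a+b-2)
= 42/92
= 0.4565

0.4565


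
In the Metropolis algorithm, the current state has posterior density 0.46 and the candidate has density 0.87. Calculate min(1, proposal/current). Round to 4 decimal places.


Ratio = 0.87/0.46 = 1.8913
Acceptance probability = min(1, 1.8913)
= 1.0

1.0


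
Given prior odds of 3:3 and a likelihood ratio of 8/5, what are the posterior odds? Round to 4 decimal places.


Posterior odds = prior odds * LR
Prior odds = 3/3 = 1.0
LR = 8/5 = 1.6
Posterior odds = 1.0 * 1.6 = 1.6

1.6


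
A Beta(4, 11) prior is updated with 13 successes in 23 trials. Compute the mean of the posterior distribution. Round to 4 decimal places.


After update: Beta(17, 21)
Mean = 17 / (17 + 21) = 17 / 38
= 0.4474

0.4474


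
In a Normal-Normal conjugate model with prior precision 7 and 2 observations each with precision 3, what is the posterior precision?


Posterior precision = prior precision + n * observation precision
= 7 + 2 * 3
= 7 + 6 = 13

13


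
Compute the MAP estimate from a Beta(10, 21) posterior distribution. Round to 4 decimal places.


MAP = mode of Beta distribution
= (alpha - 1)/(alpha + beta - 2)
= (10-1)/(10+21-2)
= 9/29 = 0.3103

0.3103


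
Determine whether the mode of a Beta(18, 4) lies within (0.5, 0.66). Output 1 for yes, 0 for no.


First find the mode: (a-1)/(a+b-2) = 0.85
Is 0.85 in (0.5, 0.66)? 0

0


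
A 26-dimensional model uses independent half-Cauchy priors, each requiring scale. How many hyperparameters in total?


Per parameter: 1 (scale).
Total = 26 * 1 = 26

26


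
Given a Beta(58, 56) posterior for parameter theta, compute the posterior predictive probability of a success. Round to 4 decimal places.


For a Beta-Bernoulli model, the predictive probability is the mean:
P(success) = 58/(58+56) = 58/114 = 0.5088

0.5088


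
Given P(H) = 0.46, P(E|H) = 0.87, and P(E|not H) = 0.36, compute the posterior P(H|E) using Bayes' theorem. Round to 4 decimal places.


By Bayes' theorem: P(H|E) = P(E|H)*P(H) / P(E)
P(E) = P(E|H)*P(H) + P(E|not H)*P(not H)
P(E) = 0.87*0.46 + 0.36*0.54 = 0.5946
P(H|E) = 0.87*0.46 / 0.5946 = 0.6731

0.6731


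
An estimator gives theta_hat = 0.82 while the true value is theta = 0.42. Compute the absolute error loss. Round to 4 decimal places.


The absolute error loss is |theta_hat - theta|
= |0.82 - 0.42|
= 0.4

0.4


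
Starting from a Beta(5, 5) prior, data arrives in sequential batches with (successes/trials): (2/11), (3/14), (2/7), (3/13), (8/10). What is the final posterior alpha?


In sequential Bayesian updating, we sum all successes.
Total successes = 18
Final alpha = 5 + 18 = 23

23


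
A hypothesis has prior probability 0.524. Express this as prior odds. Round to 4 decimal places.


Odds = P(H) / P(not H) = 0.524 / 0.476
= 1.1008

1.1008


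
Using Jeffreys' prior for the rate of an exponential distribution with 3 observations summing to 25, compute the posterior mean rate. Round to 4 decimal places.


Jeffreys' prior leads to posterior Gamma(3, 25).
Mean = 3/25 = 0.12

0.12


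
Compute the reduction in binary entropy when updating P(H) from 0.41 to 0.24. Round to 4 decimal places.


H_before = -p*log2(p) - (1-p)*log2(1-p) for p=0.41: 0.9765
H_after for p=0.24: 0.795
Reduction = 0.9765 - 0.795 = 0.1815

0.1815
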